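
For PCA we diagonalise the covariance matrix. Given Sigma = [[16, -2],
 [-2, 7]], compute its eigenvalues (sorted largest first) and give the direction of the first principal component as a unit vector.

Step 1 — characteristic polynomial of 2×2 Sigma:
  det(Sigma - λI) = λ² - trace · λ + det = 0.
  trace = 16 + 7 = 23, det = 16·7 - (-2)² = 108.
Step 2 — discriminant:
  Δ = trace² - 4·det = 529 - 432 = 97.
Step 3 — eigenvalues:
  λ = (trace ± √Δ)/2 = (23 ± 9.8489)/2,
  λ_1 = 16.4244,  λ_2 = 6.5756.

Step 4 — unit eigenvector for λ_1: solve (Sigma - λ_1 I)v = 0. First row:
  (16 - 16.4244)·v_x + (-2)·v_y = 0, i.e. (-0.4244)·v_x + (-2)·v_y = 0,
  so v ∝ (b, λ_1 - a) = (-2, 0.4244); multiply by -1 so the first entry is positive: u = (2, -0.4244).
  ||u|| = √((2)² + (-0.4244)²) = √(4.1801) ≈ 2.0445,
  v_1 = u/||u|| ≈ (0.9782, -0.2076) (||v_1|| = 1).

λ_1 = 16.4244,  λ_2 = 6.5756;  v_1 ≈ (0.9782, -0.2076)


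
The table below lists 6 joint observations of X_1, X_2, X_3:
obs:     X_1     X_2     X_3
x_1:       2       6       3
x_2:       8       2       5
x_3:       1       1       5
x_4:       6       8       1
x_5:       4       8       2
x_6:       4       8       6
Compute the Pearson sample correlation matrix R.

Step 1 — column means:
  mean(X_1) = (2 + 8 + 1 + 6 + 4 + 4) / 6 = 25/6 = 4.1667
  mean(X_2) = (6 + 2 + 1 + 8 + 8 + 8) / 6 = 33/6 = 5.5
  mean(X_3) = (3 + 5 + 5 + 1 + 2 + 6) / 6 = 22/6 = 3.6667

Step 2 — sample variances and covariances s[i,j] = (1/(n-1)) · Σ_k (x_{k,i} - mean_i) · (x_{k,j} - mean_j), with n-1 = 5:
  s[X_1,X_1] = ((-2.1667)·(-2.1667) + (3.8333)·(3.8333) + (-3.1667)·(-3.1667) + (1.8333)·(1.8333) + (-0.1667)·(-0.1667) + (-0.1667)·(-0.1667)) / 5 = 32.8333/5 = 6.5667
  s[X_1,X_2] = ((-2.1667)·(0.5) + (3.8333)·(-3.5) + (-3.1667)·(-4.5) + (1.8333)·(2.5) + (-0.1667)·(2.5) + (-0.1667)·(2.5)) / 5 = 3.5/5 = 0.7
  s[X_1,X_3] = ((-2.1667)·(-0.6667) + (3.8333)·(1.3333) + (-3.1667)·(1.3333) + (1.8333)·(-2.6667) + (-0.1667)·(-1.6667) + (-0.1667)·(2.3333)) / 5 = -2.6667/5 = -0.5333
  s[X_2,X_2] = ((0.5)·(0.5) + (-3.5)·(-3.5) + (-4.5)·(-4.5) + (2.5)·(2.5) + (2.5)·(2.5) + (2.5)·(2.5)) / 5 = 51.5/5 = 10.3
  s[X_2,X_3] = ((0.5)·(-0.6667) + (-3.5)·(1.3333) + (-4.5)·(1.3333) + (2.5)·(-2.6667) + (2.5)·(-1.6667) + (2.5)·(2.3333)) / 5 = -16/5 = -3.2
  s[X_3,X_3] = ((-0.6667)·(-0.6667) + (1.3333)·(1.3333) + (1.3333)·(1.3333) + (-2.6667)·(-2.6667) + (-1.6667)·(-1.6667) + (2.3333)·(2.3333)) / 5 = 19.3333/5 = 3.8667
  Sample standard deviations s_i = √(s[i,i]):
  s(X_1) = √(6.5667) = 2.5626
  s(X_2) = √(10.3) = 3.2094
  s(X_3) = √(3.8667) = 1.9664

Step 3 — r_{ij} = s_{ij} / (s_i · s_j):
  r[X_1,X_1] = 1 (diagonal).
  r[X_1,X_2] = 0.7 / (2.5626 · 3.2094) = 0.7 / 8.2242 = 0.0851
  r[X_1,X_3] = -0.5333 / (2.5626 · 1.9664) = -0.5333 / 5.039 = -0.1058
  r[X_2,X_2] = 1 (diagonal).
  r[X_2,X_3] = -3.2 / (3.2094 · 1.9664) = -3.2 / 6.3108 = -0.5071
  r[X_3,X_3] = 1 (diagonal).

R is symmetric with unit diagonal. Assembling:

R = [[1, 0.0851, -0.1058],
 [0.0851, 1, -0.5071],
 [-0.1058, -0.5071, 1]]


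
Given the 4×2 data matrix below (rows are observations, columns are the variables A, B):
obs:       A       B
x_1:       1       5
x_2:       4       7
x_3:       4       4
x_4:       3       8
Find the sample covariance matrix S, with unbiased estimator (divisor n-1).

Step 1 — column means:
  mean(A) = (1 + 4 + 4 + 3) / 4 = 12/4 = 3
  mean(B) = (5 + 7 + 4 + 8) / 4 = 24/4 = 6

Step 2 — sample covariance S[i,j] = (1/(n-1)) · Σ_k (x_{k,i} - mean_i) · (x_{k,j} - mean_j), with n-1 = 3.
  S[A,A] = ((-2)·(-2) + (1)·(1) + (1)·(1) + (0)·(0)) / 3 = 6/3 = 2
  S[A,B] = ((-2)·(-1) + (1)·(1) + (1)·(-2) + (0)·(2)) / 3 = 1/3 = 0.3333
  S[B,B] = ((-1)·(-1) + (1)·(1) + (-2)·(-2) + (2)·(2)) / 3 = 10/3 = 3.3333

S is symmetric (S[j,i] = S[i,j]). Assembling:

S = [[2, 0.3333],
 [0.3333, 3.3333]]


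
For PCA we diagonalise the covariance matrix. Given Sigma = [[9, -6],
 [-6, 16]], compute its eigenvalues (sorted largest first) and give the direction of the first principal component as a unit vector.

Step 1 — characteristic polynomial of 2×2 Sigma:
  det(Sigma - λI) = λ² - trace · λ + det = 0.
  trace = 9 + 16 = 25, det = 9·16 - (-6)² = 108.
Step 2 — discriminant:
  Δ = trace² - 4·det = 625 - 432 = 193.
Step 3 — eigenvalues:
  λ = (trace ± √Δ)/2 = (25 ± 13.8924)/2,
  λ_1 = 19.4462,  λ_2 = 5.5538.

Step 4 — unit eigenvector for λ_1: solve (Sigma - λ_1 I)v = 0. First row:
  (9 - 19.4462)·v_x + (-6)·v_y = 0, i.e. (-10.4462)·v_x + (-6)·v_y = 0,
  so v ∝ (b, λ_1 - a) = (-6, 10.4462); multiply by -1 so the first entry is positive: u = (6, -10.4462).
  ||u|| = √((6)² + (-10.4462)²) = √(145.1236) ≈ 12.0467,
  v_1 = u/||u|| ≈ (0.4981, -0.8671) (||v_1|| = 1).

λ_1 = 19.4462,  λ_2 = 5.5538;  v_1 ≈ (0.4981, -0.8671)


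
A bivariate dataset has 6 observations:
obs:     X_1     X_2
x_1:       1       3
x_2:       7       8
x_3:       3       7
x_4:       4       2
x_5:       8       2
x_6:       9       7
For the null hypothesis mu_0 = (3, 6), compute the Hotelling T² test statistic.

Step 1 — sample mean vector:
  mean(X_1) = (1 + 7 + 3 + 4 + 8 + 9) / 6 = 32/6 = 5.3333
  mean(X_2) = (3 + 8 + 7 + 2 + 2 + 7) / 6 = 29/6 = 4.8333
  x̄ = (5.3333, 4.8333),  deviation x̄ - mu_0 = (5.3333, 4.8333) - (3, 6) = (2.3333, -1.1667).

Step 2 — sample covariance matrix, S[i,j] = (1/(n-1)) · Σ_k (x_{k,i} - mean_i) · (x_{k,j} - mean_j), divisor n-1 = 5:
  S[X_1,X_1] = ((-4.3333)·(-4.3333) + (1.6667)·(1.6667) + (-2.3333)·(-2.3333) + (-1.3333)·(-1.3333) + (2.6667)·(2.6667) + (3.6667)·(3.6667)) / 5 = 49.3333/5 = 9.8667
  S[X_1,X_2] = ((-4.3333)·(-1.8333) + (1.6667)·(3.1667) + (-2.3333)·(2.1667) + (-1.3333)·(-2.8333) + (2.6667)·(-2.8333) + (3.6667)·(2.1667)) / 5 = 12.3333/5 = 2.4667
  S[X_2,X_2] = ((-1.8333)·(-1.8333) + (3.1667)·(3.1667) + (2.1667)·(2.1667) + (-2.8333)·(-2.8333) + (-2.8333)·(-2.8333) + (2.1667)·(2.1667)) / 5 = 38.8333/5 = 7.7667
  S = [[9.8667, 2.4667],
 [2.4667, 7.7667]].

Step 3 — invert S. det(S) = 9.8667·7.7667 - (2.4667)² = 70.5467.
  S^{-1} = (1/det) · [[d, -b], [-b, a]] = [[0.1101, -0.035],
 [-0.035, 0.1399]].

Step 4 — quadratic form (x̄ - mu_0)^T · S^{-1} · (x̄ - mu_0):
  S^{-1} · (x̄ - mu_0) = (0.2977, -0.2448),
  (x̄ - mu_0)^T · [...] = (2.3333)·(0.2977) + (-1.1667)·(-0.2448) = 0.9801.

Step 5 — scale by n: T² = 6 · 0.9801 = 5.8807.

T² ≈ 5.8807


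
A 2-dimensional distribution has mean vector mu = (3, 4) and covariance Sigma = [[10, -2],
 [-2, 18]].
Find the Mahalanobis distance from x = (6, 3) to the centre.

Step 1 — centre the observation: (x - mu) = (3, -1).

Step 2 — invert Sigma. det(Sigma) = 10·18 - (-2)² = 176.
  Sigma^{-1} = (1/det) · [[d, -b], [-b, a]] = [[0.1023, 0.0114],
 [0.0114, 0.0568]].

Step 3 — form the quadratic (x - mu)^T · Sigma^{-1} · (x - mu):
  Sigma^{-1} · (x - mu) = (0.2955, -0.0227).
  (x - mu)^T · [Sigma^{-1} · (x - mu)] = (3)·(0.2955) + (-1)·(-0.0227) = 0.9091.

Step 4 — take square root: d = √(0.9091) ≈ 0.9535.

d(x, mu) = √(0.9091) ≈ 0.9535


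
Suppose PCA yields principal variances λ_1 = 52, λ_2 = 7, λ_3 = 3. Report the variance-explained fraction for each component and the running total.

Step 1 — total variance = trace(Sigma) = Σ λ_i = 52 + 7 + 3 = 62.

Step 2 — fraction explained by component i = λ_i / Σ λ:
  PC1: 52/62 = 0.8387
  PC2: 7/62 = 0.1129
  PC3: 3/62 = 0.0484

Step 3 — cumulative fraction after k components = (λ_1 + ... + λ_k) / Σ λ:
  k = 1: 52/62 = 0.8387
  k = 2: (52 + 7)/62 = 59/62 = 0.9516
  k = 3: (52 + 7 + 3)/62 = 62/62 = 1

Summary (fraction, with percent):

explained: PC1 0.8387 (83.87%), PC2 0.1129 (11.29%), PC3 0.0484 (4.84%);  cumulative: 0.8387, 0.9516, 1


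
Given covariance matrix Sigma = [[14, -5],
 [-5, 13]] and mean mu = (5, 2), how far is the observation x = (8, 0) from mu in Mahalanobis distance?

Step 1 — centre the observation: (x - mu) = (3, -2).

Step 2 — invert Sigma. det(Sigma) = 14·13 - (-5)² = 157.
  Sigma^{-1} = (1/det) · [[d, -b], [-b, a]] = [[0.0828, 0.0318],
 [0.0318, 0.0892]].

Step 3 — form the quadratic (x - mu)^T · Sigma^{-1} · (x - mu):
  Sigma^{-1} · (x - mu) = (0.1847, -0.0828).
  (x - mu)^T · [Sigma^{-1} · (x - mu)] = (3)·(0.1847) + (-2)·(-0.0828) = 0.7197.

Step 4 — take square root: d = √(0.7197) ≈ 0.8484.

d(x, mu) = √(0.7197) ≈ 0.8484


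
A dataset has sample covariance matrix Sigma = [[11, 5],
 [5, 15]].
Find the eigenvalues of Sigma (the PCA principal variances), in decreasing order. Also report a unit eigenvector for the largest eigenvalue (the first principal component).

Step 1 — characteristic polynomial of 2×2 Sigma:
  det(Sigma - λI) = λ² - trace · λ + det = 0.
  trace = 11 + 15 = 26, det = 11·15 - (5)² = 140.
Step 2 — discriminant:
  Δ = trace² - 4·det = 676 - 560 = 116.
Step 3 — eigenvalues:
  λ = (trace ± √Δ)/2 = (26 ± 10.7703)/2,
  λ_1 = 18.3852,  λ_2 = 7.6148.

Step 4 — unit eigenvector for λ_1: solve (Sigma - λ_1 I)v = 0. First row:
  (11 - 18.3852)·v_x + (5)·v_y = 0, i.e. (-7.3852)·v_x + (5)·v_y = 0,
  so v ∝ (b, λ_1 - a) = (5, 7.3852) = u.
  ||u|| = √((5)² + (7.3852)²) = √(79.5407) ≈ 8.9186,
  v_1 = u/||u|| ≈ (0.5606, 0.8281) (||v_1|| = 1).

λ_1 = 18.3852,  λ_2 = 7.6148;  v_1 ≈ (0.5606, 0.8281)


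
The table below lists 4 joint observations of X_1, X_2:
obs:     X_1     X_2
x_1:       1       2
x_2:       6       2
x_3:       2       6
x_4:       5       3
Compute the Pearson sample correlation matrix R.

Step 1 — column means:
  mean(X_1) = (1 + 6 + 2 + 5) / 4 = 14/4 = 3.5
  mean(X_2) = (2 + 2 + 6 + 3) / 4 = 13/4 = 3.25

Step 2 — sample variances and covariances s[i,j] = (1/(n-1)) · Σ_k (x_{k,i} - mean_i) · (x_{k,j} - mean_j), with n-1 = 3:
  s[X_1,X_1] = ((-2.5)·(-2.5) + (2.5)·(2.5) + (-1.5)·(-1.5) + (1.5)·(1.5)) / 3 = 17/3 = 5.6667
  s[X_1,X_2] = ((-2.5)·(-1.25) + (2.5)·(-1.25) + (-1.5)·(2.75) + (1.5)·(-0.25)) / 3 = -4.5/3 = -1.5
  s[X_2,X_2] = ((-1.25)·(-1.25) + (-1.25)·(-1.25) + (2.75)·(2.75) + (-0.25)·(-0.25)) / 3 = 10.75/3 = 3.5833
  Sample standard deviations s_i = √(s[i,i]):
  s(X_1) = √(5.6667) = 2.3805
  s(X_2) = √(3.5833) = 1.893

Step 3 — r_{ij} = s_{ij} / (s_i · s_j):
  r[X_1,X_1] = 1 (diagonal).
  r[X_1,X_2] = -1.5 / (2.3805 · 1.893) = -1.5 / 4.5062 = -0.3329
  r[X_2,X_2] = 1 (diagonal).

R is symmetric with unit diagonal. Assembling:

R = [[1, -0.3329],
 [-0.3329, 1]]


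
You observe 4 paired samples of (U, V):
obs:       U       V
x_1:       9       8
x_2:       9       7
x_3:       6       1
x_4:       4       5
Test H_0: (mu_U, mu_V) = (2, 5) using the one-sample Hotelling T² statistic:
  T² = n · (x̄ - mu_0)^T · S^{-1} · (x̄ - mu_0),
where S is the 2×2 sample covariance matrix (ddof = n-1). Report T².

Step 1 — sample mean vector:
  mean(U) = (9 + 9 + 6 + 4) / 4 = 28/4 = 7
  mean(V) = (8 + 7 + 1 + 5) / 4 = 21/4 = 5.25
  x̄ = (7, 5.25),  deviation x̄ - mu_0 = (7, 5.25) - (2, 5) = (5, 0.25).

Step 2 — sample covariance matrix, S[i,j] = (1/(n-1)) · Σ_k (x_{k,i} - mean_i) · (x_{k,j} - mean_j), divisor n-1 = 3:
  S[U,U] = ((2)·(2) + (2)·(2) + (-1)·(-1) + (-3)·(-3)) / 3 = 18/3 = 6
  S[U,V] = ((2)·(2.75) + (2)·(1.75) + (-1)·(-4.25) + (-3)·(-0.25)) / 3 = 14/3 = 4.6667
  S[V,V] = ((2.75)·(2.75) + (1.75)·(1.75) + (-4.25)·(-4.25) + (-0.25)·(-0.25)) / 3 = 28.75/3 = 9.5833
  S = [[6, 4.6667],
 [4.6667, 9.5833]].

Step 3 — invert S. det(S) = 6·9.5833 - (4.6667)² = 35.7222.
  S^{-1} = (1/det) · [[d, -b], [-b, a]] = [[0.2683, -0.1306],
 [-0.1306, 0.168]].

Step 4 — quadratic form (x̄ - mu_0)^T · S^{-1} · (x̄ - mu_0):
  S^{-1} · (x̄ - mu_0) = (1.3087, -0.6112),
  (x̄ - mu_0)^T · [...] = (5)·(1.3087) + (0.25)·(-0.6112) = 6.3907.

Step 5 — scale by n: T² = 4 · 6.3907 = 25.563.

T² ≈ 25.563


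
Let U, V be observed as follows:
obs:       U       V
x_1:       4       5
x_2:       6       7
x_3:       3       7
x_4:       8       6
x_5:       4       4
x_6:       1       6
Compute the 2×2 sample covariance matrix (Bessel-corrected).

Step 1 — column means:
  mean(U) = (4 + 6 + 3 + 8 + 4 + 1) / 6 = 26/6 = 4.3333
  mean(V) = (5 + 7 + 7 + 6 + 4 + 6) / 6 = 35/6 = 5.8333

Step 2 — sample covariance S[i,j] = (1/(n-1)) · Σ_k (x_{k,i} - mean_i) · (x_{k,j} - mean_j), with n-1 = 5.
  S[U,U] = ((-0.3333)·(-0.3333) + (1.6667)·(1.6667) + (-1.3333)·(-1.3333) + (3.6667)·(3.6667) + (-0.3333)·(-0.3333) + (-3.3333)·(-3.3333)) / 5 = 29.3333/5 = 5.8667
  S[U,V] = ((-0.3333)·(-0.8333) + (1.6667)·(1.1667) + (-1.3333)·(1.1667) + (3.6667)·(0.1667) + (-0.3333)·(-1.8333) + (-3.3333)·(0.1667)) / 5 = 1.3333/5 = 0.2667
  S[V,V] = ((-0.8333)·(-0.8333) + (1.1667)·(1.1667) + (1.1667)·(1.1667) + (0.1667)·(0.1667) + (-1.8333)·(-1.8333) + (0.1667)·(0.1667)) / 5 = 6.8333/5 = 1.3667

S is symmetric (S[j,i] = S[i,j]). Assembling:

S = [[5.8667, 0.2667],
 [0.2667, 1.3667]]


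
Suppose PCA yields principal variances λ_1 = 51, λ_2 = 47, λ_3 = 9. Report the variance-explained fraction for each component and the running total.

Step 1 — total variance = trace(Sigma) = Σ λ_i = 51 + 47 + 9 = 107.

Step 2 — fraction explained by component i = λ_i / Σ λ:
  PC1: 51/107 = 0.4766
  PC2: 47/107 = 0.4393
  PC3: 9/107 = 0.0841

Step 3 — cumulative fraction after k components = (λ_1 + ... + λ_k) / Σ λ:
  k = 1: 51/107 = 0.4766
  k = 2: (51 + 47)/107 = 98/107 = 0.9159
  k = 3: (51 + 47 + 9)/107 = 107/107 = 1

Summary (fraction, with percent):

explained: PC1 0.4766 (47.66%), PC2 0.4393 (43.93%), PC3 0.0841 (8.41%);  cumulative: 0.4766, 0.9159, 1


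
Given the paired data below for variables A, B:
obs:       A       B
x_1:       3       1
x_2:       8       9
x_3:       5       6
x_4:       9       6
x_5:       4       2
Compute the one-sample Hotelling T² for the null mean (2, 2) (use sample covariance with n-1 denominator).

Step 1 — sample mean vector:
  mean(A) = (3 + 8 + 5 + 9 + 4) / 5 = 29/5 = 5.8
  mean(B) = (1 + 9 + 6 + 6 + 2) / 5 = 24/5 = 4.8
  x̄ = (5.8, 4.8),  deviation x̄ - mu_0 = (5.8, 4.8) - (2, 2) = (3.8, 2.8).

Step 2 — sample covariance matrix, S[i,j] = (1/(n-1)) · Σ_k (x_{k,i} - mean_i) · (x_{k,j} - mean_j), divisor n-1 = 4:
  S[A,A] = ((-2.8)·(-2.8) + (2.2)·(2.2) + (-0.8)·(-0.8) + (3.2)·(3.2) + (-1.8)·(-1.8)) / 4 = 26.8/4 = 6.7
  S[A,B] = ((-2.8)·(-3.8) + (2.2)·(4.2) + (-0.8)·(1.2) + (3.2)·(1.2) + (-1.8)·(-2.8)) / 4 = 27.8/4 = 6.95
  S[B,B] = ((-3.8)·(-3.8) + (4.2)·(4.2) + (1.2)·(1.2) + (1.2)·(1.2) + (-2.8)·(-2.8)) / 4 = 42.8/4 = 10.7
  S = [[6.7, 6.95],
 [6.95, 10.7]].

Step 3 — invert S. det(S) = 6.7·10.7 - (6.95)² = 23.3875.
  S^{-1} = (1/det) · [[d, -b], [-b, a]] = [[0.4575, -0.2972],
 [-0.2972, 0.2865]].

Step 4 — quadratic form (x̄ - mu_0)^T · S^{-1} · (x̄ - mu_0):
  S^{-1} · (x̄ - mu_0) = (0.9065, -0.3271),
  (x̄ - mu_0)^T · [...] = (3.8)·(0.9065) + (2.8)·(-0.3271) = 2.5287.

Step 5 — scale by n: T² = 5 · 2.5287 = 12.6435.

T² ≈ 12.6435


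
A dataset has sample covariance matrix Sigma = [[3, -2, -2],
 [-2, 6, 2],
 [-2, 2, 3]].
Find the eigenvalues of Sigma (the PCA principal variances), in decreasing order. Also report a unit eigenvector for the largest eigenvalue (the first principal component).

Step 1 — characteristic polynomial p(λ) = det(λI - Sigma) = λ³ - tr·λ² + c_1·λ - det, where tr = trace, c_1 = sum of the principal 2×2 minors, det = det(Sigma):
  tr = 3 + 6 + 3 = 12,
  c_1 = (3·6 - (-2)²) + (3·3 - (-2)²) + (6·3 - (2)²) = 14 + 5 + 14 = 33,
  det = 3·(6·3 - (2)²) - (-2)·((-2)·3 - (2)·(-2)) + (-2)·((-2)·(2) - 6·(-2)) = 3·(14) - (-2)·(-2) + (-2)·(8) = 22.
  So p(λ) = λ³ - 12λ² + 33λ - 22.
Step 2 — look for an integer root (rational root theorem: any rational root is an integer divisor of 22). Testing λ = 1:
  p(1) = 1 - 12 + 33 - 22 = 0  ✓
  Dividing out (λ - 1): p(λ) = (λ - 1)(λ² - 11λ + 22).
Step 3 — remaining eigenvalues from the quadratic λ² - 11λ + 22 = 0:
  Δ = 11² - 4·22 = 121 - 88 = 33,  λ = (11 ± √33)/2 = (11 ± 5.7446)/2 ≈ 8.3723 or 2.6277.
  Sorted: λ_1 = 8.3723,  λ_2 = 2.6277,  λ_3 = 1  (check: sum = 12 = tr ✓).

Step 4 — unit eigenvector for λ_1 ≈ 8.3723: v spans the null space of (Sigma - λ_1 I), whose rows are
  r_1 = (-5.3723, -2, -2),  r_2 = (-2, -2.3723, 2),  r_3 = (-2, 2, -5.3723).
  v is orthogonal to every row, so take v ∝ r_1 × r_2 = ((-2)·(2) - (-2)·(-2.3723), (-2)·(-2) - (-5.3723)·(2), (-5.3723)·(-2.3723) - (-2)·(-2)) ≈ (-8.7446, 14.7446, 8.7446).
  Rescale (multiply by -1 so the first nonzero entry is positive): u = (8.7446, -14.7446, -8.7446).
  ||u|| = √((8.7446)² + (-14.7446)² + (-8.7446)²) = √(370.3369) ≈ 19.2441,  v_1 = u/||u|| ≈ (0.4544, -0.7662, -0.4544) (||v_1|| = 1).

λ_1 = 8.3723,  λ_2 = 2.6277,  λ_3 = 1;  v_1 ≈ (0.4544, -0.7662, -0.4544)


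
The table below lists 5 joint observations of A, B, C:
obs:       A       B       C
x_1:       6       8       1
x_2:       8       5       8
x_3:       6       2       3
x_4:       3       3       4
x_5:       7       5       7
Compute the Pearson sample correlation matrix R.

Step 1 — column means:
  mean(A) = (6 + 8 + 6 + 3 + 7) / 5 = 30/5 = 6
  mean(B) = (8 + 5 + 2 + 3 + 5) / 5 = 23/5 = 4.6
  mean(C) = (1 + 8 + 3 + 4 + 7) / 5 = 23/5 = 4.6

Step 2 — sample variances and covariances s[i,j] = (1/(n-1)) · Σ_k (x_{k,i} - mean_i) · (x_{k,j} - mean_j), with n-1 = 4:
  s[A,A] = ((0)·(0) + (2)·(2) + (0)·(0) + (-3)·(-3) + (1)·(1)) / 4 = 14/4 = 3.5
  s[A,B] = ((0)·(3.4) + (2)·(0.4) + (0)·(-2.6) + (-3)·(-1.6) + (1)·(0.4)) / 4 = 6/4 = 1.5
  s[A,C] = ((0)·(-3.6) + (2)·(3.4) + (0)·(-1.6) + (-3)·(-0.6) + (1)·(2.4)) / 4 = 11/4 = 2.75
  s[B,B] = ((3.4)·(3.4) + (0.4)·(0.4) + (-2.6)·(-2.6) + (-1.6)·(-1.6) + (0.4)·(0.4)) / 4 = 21.2/4 = 5.3
  s[B,C] = ((3.4)·(-3.6) + (0.4)·(3.4) + (-2.6)·(-1.6) + (-1.6)·(-0.6) + (0.4)·(2.4)) / 4 = -4.8/4 = -1.2
  s[C,C] = ((-3.6)·(-3.6) + (3.4)·(3.4) + (-1.6)·(-1.6) + (-0.6)·(-0.6) + (2.4)·(2.4)) / 4 = 33.2/4 = 8.3
  Sample standard deviations s_i = √(s[i,i]):
  s(A) = √(3.5) = 1.8708
  s(B) = √(5.3) = 2.3022
  s(C) = √(8.3) = 2.881

Step 3 — r_{ij} = s_{ij} / (s_i · s_j):
  r[A,A] = 1 (diagonal).
  r[A,B] = 1.5 / (1.8708 · 2.3022) = 1.5 / 4.307 = 0.3483
  r[A,C] = 2.75 / (1.8708 · 2.881) = 2.75 / 5.3898 = 0.5102
  r[B,B] = 1 (diagonal).
  r[B,C] = -1.2 / (2.3022 · 2.881) = -1.2 / 6.6325 = -0.1809
  r[C,C] = 1 (diagonal).

R is symmetric with unit diagonal. Assembling:

R = [[1, 0.3483, 0.5102],
 [0.3483, 1, -0.1809],
 [0.5102, -0.1809, 1]]


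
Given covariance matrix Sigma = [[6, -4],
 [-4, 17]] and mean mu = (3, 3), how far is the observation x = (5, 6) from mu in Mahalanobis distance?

Step 1 — centre the observation: (x - mu) = (2, 3).

Step 2 — invert Sigma. det(Sigma) = 6·17 - (-4)² = 86.
  Sigma^{-1} = (1/det) · [[d, -b], [-b, a]] = [[0.1977, 0.0465],
 [0.0465, 0.0698]].

Step 3 — form the quadratic (x - mu)^T · Sigma^{-1} · (x - mu):
  Sigma^{-1} · (x - mu) = (0.5349, 0.3023).
  (x - mu)^T · [Sigma^{-1} · (x - mu)] = (2)·(0.5349) + (3)·(0.3023) = 1.9767.

Step 4 — take square root: d = √(1.9767) ≈ 1.406.

d(x, mu) = √(1.9767) ≈ 1.406


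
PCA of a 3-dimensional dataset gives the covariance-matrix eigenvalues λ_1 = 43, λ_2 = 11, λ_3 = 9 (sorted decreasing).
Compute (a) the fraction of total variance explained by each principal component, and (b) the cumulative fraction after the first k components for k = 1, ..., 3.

Step 1 — total variance = trace(Sigma) = Σ λ_i = 43 + 11 + 9 = 63.

Step 2 — fraction explained by component i = λ_i / Σ λ:
  PC1: 43/63 = 0.6825
  PC2: 11/63 = 0.1746
  PC3: 9/63 = 0.1429

Step 3 — cumulative fraction after k components = (λ_1 + ... + λ_k) / Σ λ:
  k = 1: 43/63 = 0.6825
  k = 2: (43 + 11)/63 = 54/63 = 0.8571
  k = 3: (43 + 11 + 9)/63 = 63/63 = 1

Summary (fraction, with percent):

explained: PC1 0.6825 (68.25%), PC2 0.1746 (17.46%), PC3 0.1429 (14.29%);  cumulative: 0.6825, 0.8571, 1


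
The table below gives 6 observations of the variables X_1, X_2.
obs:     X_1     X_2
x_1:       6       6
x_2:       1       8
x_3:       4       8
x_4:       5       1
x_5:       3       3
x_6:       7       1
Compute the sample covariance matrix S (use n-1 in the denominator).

Step 1 — column means:
  mean(X_1) = (6 + 1 + 4 + 5 + 3 + 7) / 6 = 26/6 = 4.3333
  mean(X_2) = (6 + 8 + 8 + 1 + 3 + 1) / 6 = 27/6 = 4.5

Step 2 — sample covariance S[i,j] = (1/(n-1)) · Σ_k (x_{k,i} - mean_i) · (x_{k,j} - mean_j), with n-1 = 5.
  S[X_1,X_1] = ((1.6667)·(1.6667) + (-3.3333)·(-3.3333) + (-0.3333)·(-0.3333) + (0.6667)·(0.6667) + (-1.3333)·(-1.3333) + (2.6667)·(2.6667)) / 5 = 23.3333/5 = 4.6667
  S[X_1,X_2] = ((1.6667)·(1.5) + (-3.3333)·(3.5) + (-0.3333)·(3.5) + (0.6667)·(-3.5) + (-1.3333)·(-1.5) + (2.6667)·(-3.5)) / 5 = -20/5 = -4
  S[X_2,X_2] = ((1.5)·(1.5) + (3.5)·(3.5) + (3.5)·(3.5) + (-3.5)·(-3.5) + (-1.5)·(-1.5) + (-3.5)·(-3.5)) / 5 = 53.5/5 = 10.7

S is symmetric (S[j,i] = S[i,j]). Assembling:

S = [[4.6667, -4],
 [-4, 10.7]]


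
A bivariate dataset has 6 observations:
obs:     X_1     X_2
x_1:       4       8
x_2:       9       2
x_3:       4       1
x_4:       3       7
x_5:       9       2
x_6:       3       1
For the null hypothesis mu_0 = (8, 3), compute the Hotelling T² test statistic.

Step 1 — sample mean vector:
  mean(X_1) = (4 + 9 + 4 + 3 + 9 + 3) / 6 = 32/6 = 5.3333
  mean(X_2) = (8 + 2 + 1 + 7 + 2 + 1) / 6 = 21/6 = 3.5
  x̄ = (5.3333, 3.5),  deviation x̄ - mu_0 = (5.3333, 3.5) - (8, 3) = (-2.6667, 0.5).

Step 2 — sample covariance matrix, S[i,j] = (1/(n-1)) · Σ_k (x_{k,i} - mean_i) · (x_{k,j} - mean_j), divisor n-1 = 5:
  S[X_1,X_1] = ((-1.3333)·(-1.3333) + (3.6667)·(3.6667) + (-1.3333)·(-1.3333) + (-2.3333)·(-2.3333) + (3.6667)·(3.6667) + (-2.3333)·(-2.3333)) / 5 = 41.3333/5 = 8.2667
  S[X_1,X_2] = ((-1.3333)·(4.5) + (3.6667)·(-1.5) + (-1.3333)·(-2.5) + (-2.3333)·(3.5) + (3.6667)·(-1.5) + (-2.3333)·(-2.5)) / 5 = -16/5 = -3.2
  S[X_2,X_2] = ((4.5)·(4.5) + (-1.5)·(-1.5) + (-2.5)·(-2.5) + (3.5)·(3.5) + (-1.5)·(-1.5) + (-2.5)·(-2.5)) / 5 = 49.5/5 = 9.9
  S = [[8.2667, -3.2],
 [-3.2, 9.9]].

Step 3 — invert S. det(S) = 8.2667·9.9 - (-3.2)² = 71.6.
  S^{-1} = (1/det) · [[d, -b], [-b, a]] = [[0.1383, 0.0447],
 [0.0447, 0.1155]].

Step 4 — quadratic form (x̄ - mu_0)^T · S^{-1} · (x̄ - mu_0):
  S^{-1} · (x̄ - mu_0) = (-0.3464, -0.0615),
  (x̄ - mu_0)^T · [...] = (-2.6667)·(-0.3464) + (0.5)·(-0.0615) = 0.8929.

Step 5 — scale by n: T² = 6 · 0.8929 = 5.3575.

T² ≈ 5.3575


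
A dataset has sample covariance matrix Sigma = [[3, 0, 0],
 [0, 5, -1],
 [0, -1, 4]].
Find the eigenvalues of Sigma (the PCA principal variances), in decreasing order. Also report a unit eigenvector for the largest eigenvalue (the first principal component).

Step 1 — characteristic polynomial p(λ) = det(λI - Sigma) = λ³ - tr·λ² + c_1·λ - det, where tr = trace, c_1 = sum of the principal 2×2 minors, det = det(Sigma):
  tr = 3 + 5 + 4 = 12,
  c_1 = (3·5 - (0)²) + (3·4 - (0)²) + (5·4 - (-1)²) = 15 + 12 + 19 = 46,
  det = 3·(5·4 - (-1)²) - (0)·((0)·4 - (-1)·(0)) + (0)·((0)·(-1) - 5·(0)) = 3·(19) - (0)·(0) + (0)·(0) = 57.
  So p(λ) = λ³ - 12λ² + 46λ - 57.
Step 2 — look for an integer root (rational root theorem: any rational root is an integer divisor of 57). Testing λ = 3:
  p(3) = 27 - 108 + 138 - 57 = 0  ✓
  Dividing out (λ - 3): p(λ) = (λ - 3)(λ² - 9λ + 19).
Step 3 — remaining eigenvalues from the quadratic λ² - 9λ + 19 = 0:
  Δ = 9² - 4·19 = 81 - 76 = 5,  λ = (9 ± √5)/2 = (9 ± 2.2361)/2 ≈ 5.618 or 3.382.
  Sorted: λ_1 = 5.618,  λ_2 = 3.382,  λ_3 = 3  (check: sum = 12 = tr ✓).

Step 4 — unit eigenvector for λ_1 ≈ 5.618: v spans the null space of (Sigma - λ_1 I), whose rows are
  r_1 = (-2.618, 0, 0),  r_2 = (0, -0.618, -1),  r_3 = (0, -1, -1.618).
  v is orthogonal to every row, so take v ∝ r_1 × r_2 = ((0)·(-1) - (0)·(-0.618), (0)·(0) - (-2.618)·(-1), (-2.618)·(-0.618) - (0)·(0)) ≈ (0, -2.618, 1.618).
  Rescale (multiply by -1 so the first nonzero entry is positive): u = (0, 2.618, -1.618).
  ||u|| = √((0)² + (2.618)² + (-1.618)²) = √(9.4721) ≈ 3.0777,  v_1 = u/||u|| ≈ (0, 0.8507, -0.5257) (||v_1|| = 1).

λ_1 = 5.618,  λ_2 = 3.382,  λ_3 = 3;  v_1 ≈ (0, 0.8507, -0.5257)


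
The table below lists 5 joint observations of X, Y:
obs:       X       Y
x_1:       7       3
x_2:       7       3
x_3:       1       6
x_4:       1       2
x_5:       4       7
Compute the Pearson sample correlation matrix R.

Step 1 — column means:
  mean(X) = (7 + 7 + 1 + 1 + 4) / 5 = 20/5 = 4
  mean(Y) = (3 + 3 + 6 + 2 + 7) / 5 = 21/5 = 4.2

Step 2 — sample variances and covariances s[i,j] = (1/(n-1)) · Σ_k (x_{k,i} - mean_i) · (x_{k,j} - mean_j), with n-1 = 4:
  s[X,X] = ((3)·(3) + (3)·(3) + (-3)·(-3) + (-3)·(-3) + (0)·(0)) / 4 = 36/4 = 9
  s[X,Y] = ((3)·(-1.2) + (3)·(-1.2) + (-3)·(1.8) + (-3)·(-2.2) + (0)·(2.8)) / 4 = -6/4 = -1.5
  s[Y,Y] = ((-1.2)·(-1.2) + (-1.2)·(-1.2) + (1.8)·(1.8) + (-2.2)·(-2.2) + (2.8)·(2.8)) / 4 = 18.8/4 = 4.7
  Sample standard deviations s_i = √(s[i,i]):
  s(X) = √(9) = 3
  s(Y) = √(4.7) = 2.1679

Step 3 — r_{ij} = s_{ij} / (s_i · s_j):
  r[X,X] = 1 (diagonal).
  r[X,Y] = -1.5 / (3 · 2.1679) = -1.5 / 6.5038 = -0.2306
  r[Y,Y] = 1 (diagonal).

R is symmetric with unit diagonal. Assembling:

R = [[1, -0.2306],
 [-0.2306, 1]]


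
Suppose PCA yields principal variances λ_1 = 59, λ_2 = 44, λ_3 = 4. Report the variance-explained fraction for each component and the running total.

Step 1 — total variance = trace(Sigma) = Σ λ_i = 59 + 44 + 4 = 107.

Step 2 — fraction explained by component i = λ_i / Σ λ:
  PC1: 59/107 = 0.5514
  PC2: 44/107 = 0.4112
  PC3: 4/107 = 0.0374

Step 3 — cumulative fraction after k components = (λ_1 + ... + λ_k) / Σ λ:
  k = 1: 59/107 = 0.5514
  k = 2: (59 + 44)/107 = 103/107 = 0.9626
  k = 3: (59 + 44 + 4)/107 = 107/107 = 1

Summary (fraction, with percent):

explained: PC1 0.5514 (55.14%), PC2 0.4112 (41.12%), PC3 0.0374 (3.74%);  cumulative: 0.5514, 0.9626, 1


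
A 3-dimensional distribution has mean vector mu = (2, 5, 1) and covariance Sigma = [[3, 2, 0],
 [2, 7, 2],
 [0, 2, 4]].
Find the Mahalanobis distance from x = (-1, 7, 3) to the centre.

Step 1 — centre the observation: (x - mu) = (-3, 2, 2).

Step 2 — invert Sigma (cofactor / det for 3×3, or solve directly):
  Sigma^{-1} = [[0.4286, -0.1429, 0.0714],
 [-0.1429, 0.2143, -0.1071],
 [0.0714, -0.1071, 0.3036]].

Step 3 — form the quadratic (x - mu)^T · Sigma^{-1} · (x - mu):
  Sigma^{-1} · (x - mu) = (-1.4286, 0.6429, 0.1786).
  (x - mu)^T · [Sigma^{-1} · (x - mu)] = (-3)·(-1.4286) + (2)·(0.6429) + (2)·(0.1786) = 5.9286.

Step 4 — take square root: d = √(5.9286) ≈ 2.4349.

d(x, mu) = √(5.9286) ≈ 2.4349


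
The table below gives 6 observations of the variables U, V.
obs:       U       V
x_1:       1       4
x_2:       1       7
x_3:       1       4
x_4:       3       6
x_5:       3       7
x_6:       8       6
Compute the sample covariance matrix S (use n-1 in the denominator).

Step 1 — column means:
  mean(U) = (1 + 1 + 1 + 3 + 3 + 8) / 6 = 17/6 = 2.8333
  mean(V) = (4 + 7 + 4 + 6 + 7 + 6) / 6 = 34/6 = 5.6667

Step 2 — sample covariance S[i,j] = (1/(n-1)) · Σ_k (x_{k,i} - mean_i) · (x_{k,j} - mean_j), with n-1 = 5.
  S[U,U] = ((-1.8333)·(-1.8333) + (-1.8333)·(-1.8333) + (-1.8333)·(-1.8333) + (0.1667)·(0.1667) + (0.1667)·(0.1667) + (5.1667)·(5.1667)) / 5 = 36.8333/5 = 7.3667
  S[U,V] = ((-1.8333)·(-1.6667) + (-1.8333)·(1.3333) + (-1.8333)·(-1.6667) + (0.1667)·(0.3333) + (0.1667)·(1.3333) + (5.1667)·(0.3333)) / 5 = 5.6667/5 = 1.1333
  S[V,V] = ((-1.6667)·(-1.6667) + (1.3333)·(1.3333) + (-1.6667)·(-1.6667) + (0.3333)·(0.3333) + (1.3333)·(1.3333) + (0.3333)·(0.3333)) / 5 = 9.3333/5 = 1.8667

S is symmetric (S[j,i] = S[i,j]). Assembling:

S = [[7.3667, 1.1333],
 [1.1333, 1.8667]]


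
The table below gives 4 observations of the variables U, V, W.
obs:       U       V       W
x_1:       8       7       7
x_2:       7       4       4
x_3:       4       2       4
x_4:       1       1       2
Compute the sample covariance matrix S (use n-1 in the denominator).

Step 1 — column means:
  mean(U) = (8 + 7 + 4 + 1) / 4 = 20/4 = 5
  mean(V) = (7 + 4 + 2 + 1) / 4 = 14/4 = 3.5
  mean(W) = (7 + 4 + 4 + 2) / 4 = 17/4 = 4.25

Step 2 — sample covariance S[i,j] = (1/(n-1)) · Σ_k (x_{k,i} - mean_i) · (x_{k,j} - mean_j), with n-1 = 3.
  S[U,U] = ((3)·(3) + (2)·(2) + (-1)·(-1) + (-4)·(-4)) / 3 = 30/3 = 10
  S[U,V] = ((3)·(3.5) + (2)·(0.5) + (-1)·(-1.5) + (-4)·(-2.5)) / 3 = 23/3 = 7.6667
  S[U,W] = ((3)·(2.75) + (2)·(-0.25) + (-1)·(-0.25) + (-4)·(-2.25)) / 3 = 17/3 = 5.6667
  S[V,V] = ((3.5)·(3.5) + (0.5)·(0.5) + (-1.5)·(-1.5) + (-2.5)·(-2.5)) / 3 = 21/3 = 7
  S[V,W] = ((3.5)·(2.75) + (0.5)·(-0.25) + (-1.5)·(-0.25) + (-2.5)·(-2.25)) / 3 = 15.5/3 = 5.1667
  S[W,W] = ((2.75)·(2.75) + (-0.25)·(-0.25) + (-0.25)·(-0.25) + (-2.25)·(-2.25)) / 3 = 12.75/3 = 4.25

S is symmetric (S[j,i] = S[i,j]). Assembling:

S = [[10, 7.6667, 5.6667],
 [7.6667, 7, 5.1667],
 [5.6667, 5.1667, 4.25]]


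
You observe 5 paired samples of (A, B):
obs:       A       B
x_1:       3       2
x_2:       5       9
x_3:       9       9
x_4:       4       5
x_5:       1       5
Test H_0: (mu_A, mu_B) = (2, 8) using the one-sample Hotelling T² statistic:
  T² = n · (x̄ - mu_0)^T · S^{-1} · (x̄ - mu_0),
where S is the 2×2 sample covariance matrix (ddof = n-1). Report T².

Step 1 — sample mean vector:
  mean(A) = (3 + 5 + 9 + 4 + 1) / 5 = 22/5 = 4.4
  mean(B) = (2 + 9 + 9 + 5 + 5) / 5 = 30/5 = 6
  x̄ = (4.4, 6),  deviation x̄ - mu_0 = (4.4, 6) - (2, 8) = (2.4, -2).

Step 2 — sample covariance matrix, S[i,j] = (1/(n-1)) · Σ_k (x_{k,i} - mean_i) · (x_{k,j} - mean_j), divisor n-1 = 4:
  S[A,A] = ((-1.4)·(-1.4) + (0.6)·(0.6) + (4.6)·(4.6) + (-0.4)·(-0.4) + (-3.4)·(-3.4)) / 4 = 35.2/4 = 8.8
  S[A,B] = ((-1.4)·(-4) + (0.6)·(3) + (4.6)·(3) + (-0.4)·(-1) + (-3.4)·(-1)) / 4 = 25/4 = 6.25
  S[B,B] = ((-4)·(-4) + (3)·(3) + (3)·(3) + (-1)·(-1) + (-1)·(-1)) / 4 = 36/4 = 9
  S = [[8.8, 6.25],
 [6.25, 9]].

Step 3 — invert S. det(S) = 8.8·9 - (6.25)² = 40.1375.
  S^{-1} = (1/det) · [[d, -b], [-b, a]] = [[0.2242, -0.1557],
 [-0.1557, 0.2192]].

Step 4 — quadratic form (x̄ - mu_0)^T · S^{-1} · (x̄ - mu_0):
  S^{-1} · (x̄ - mu_0) = (0.8496, -0.8122),
  (x̄ - mu_0)^T · [...] = (2.4)·(0.8496) + (-2)·(-0.8122) = 3.6634.

Step 5 — scale by n: T² = 5 · 3.6634 = 18.317.

T² ≈ 18.317


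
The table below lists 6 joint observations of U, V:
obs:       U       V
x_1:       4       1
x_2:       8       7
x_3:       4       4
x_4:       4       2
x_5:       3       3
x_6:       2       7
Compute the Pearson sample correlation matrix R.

Step 1 — column means:
  mean(U) = (4 + 8 + 4 + 4 + 3 + 2) / 6 = 25/6 = 4.1667
  mean(V) = (1 + 7 + 4 + 2 + 3 + 7) / 6 = 24/6 = 4

Step 2 — sample variances and covariances s[i,j] = (1/(n-1)) · Σ_k (x_{k,i} - mean_i) · (x_{k,j} - mean_j), with n-1 = 5:
  s[U,U] = ((-0.1667)·(-0.1667) + (3.8333)·(3.8333) + (-0.1667)·(-0.1667) + (-0.1667)·(-0.1667) + (-1.1667)·(-1.1667) + (-2.1667)·(-2.1667)) / 5 = 20.8333/5 = 4.1667
  s[U,V] = ((-0.1667)·(-3) + (3.8333)·(3) + (-0.1667)·(0) + (-0.1667)·(-2) + (-1.1667)·(-1) + (-2.1667)·(3)) / 5 = 7/5 = 1.4
  s[V,V] = ((-3)·(-3) + (3)·(3) + (0)·(0) + (-2)·(-2) + (-1)·(-1) + (3)·(3)) / 5 = 32/5 = 6.4
  Sample standard deviations s_i = √(s[i,i]):
  s(U) = √(4.1667) = 2.0412
  s(V) = √(6.4) = 2.5298

Step 3 — r_{ij} = s_{ij} / (s_i · s_j):
  r[U,U] = 1 (diagonal).
  r[U,V] = 1.4 / (2.0412 · 2.5298) = 1.4 / 5.164 = 0.2711
  r[V,V] = 1 (diagonal).

R is symmetric with unit diagonal. Assembling:

R = [[1, 0.2711],
 [0.2711, 1]]


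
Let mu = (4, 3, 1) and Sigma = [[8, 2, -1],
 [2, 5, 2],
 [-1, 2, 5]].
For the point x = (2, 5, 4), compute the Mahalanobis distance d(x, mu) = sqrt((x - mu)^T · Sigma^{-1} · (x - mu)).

Step 1 — centre the observation: (x - mu) = (-2, 2, 3).

Step 2 — invert Sigma (cofactor / det for 3×3, or solve directly):
  Sigma^{-1} = [[0.1556, -0.0889, 0.0667],
 [-0.0889, 0.2889, -0.1333],
 [0.0667, -0.1333, 0.2667]].

Step 3 — form the quadratic (x - mu)^T · Sigma^{-1} · (x - mu):
  Sigma^{-1} · (x - mu) = (-0.2889, 0.3556, 0.4).
  (x - mu)^T · [Sigma^{-1} · (x - mu)] = (-2)·(-0.2889) + (2)·(0.3556) + (3)·(0.4) = 2.4889.

Step 4 — take square root: d = √(2.4889) ≈ 1.5776.

d(x, mu) = √(2.4889) ≈ 1.5776


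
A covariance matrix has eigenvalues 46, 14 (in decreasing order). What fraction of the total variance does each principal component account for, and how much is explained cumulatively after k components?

Step 1 — total variance = trace(Sigma) = Σ λ_i = 46 + 14 = 60.

Step 2 — fraction explained by component i = λ_i / Σ λ:
  PC1: 46/60 = 0.7667
  PC2: 14/60 = 0.2333

Step 3 — cumulative fraction after k components = (λ_1 + ... + λ_k) / Σ λ:
  k = 1: 46/60 = 0.7667
  k = 2: (46 + 14)/60 = 60/60 = 1

Summary (fraction, with percent):

explained: PC1 0.7667 (76.67%), PC2 0.2333 (23.33%);  cumulative: 0.7667, 1


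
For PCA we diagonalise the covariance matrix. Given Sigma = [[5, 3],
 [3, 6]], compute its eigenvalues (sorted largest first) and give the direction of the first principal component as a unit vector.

Step 1 — characteristic polynomial of 2×2 Sigma:
  det(Sigma - λI) = λ² - trace · λ + det = 0.
  trace = 5 + 6 = 11, det = 5·6 - (3)² = 21.
Step 2 — discriminant:
  Δ = trace² - 4·det = 121 - 84 = 37.
Step 3 — eigenvalues:
  λ = (trace ± √Δ)/2 = (11 ± 6.0828)/2,
  λ_1 = 8.5414,  λ_2 = 2.4586.

Step 4 — unit eigenvector for λ_1: solve (Sigma - λ_1 I)v = 0. First row:
  (5 - 8.5414)·v_x + (3)·v_y = 0, i.e. (-3.5414)·v_x + (3)·v_y = 0,
  so v ∝ (b, λ_1 - a) = (3, 3.5414) = u.
  ||u|| = √((3)² + (3.5414)²) = √(21.5414) ≈ 4.6413,
  v_1 = u/||u|| ≈ (0.6464, 0.763) (||v_1|| = 1).

λ_1 = 8.5414,  λ_2 = 2.4586;  v_1 ≈ (0.6464, 0.763)


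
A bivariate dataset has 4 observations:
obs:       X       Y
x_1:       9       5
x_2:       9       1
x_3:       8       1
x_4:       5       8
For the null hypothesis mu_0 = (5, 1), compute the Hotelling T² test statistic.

Step 1 — sample mean vector:
  mean(X) = (9 + 9 + 8 + 5) / 4 = 31/4 = 7.75
  mean(Y) = (5 + 1 + 1 + 8) / 4 = 15/4 = 3.75
  x̄ = (7.75, 3.75),  deviation x̄ - mu_0 = (7.75, 3.75) - (5, 1) = (2.75, 2.75).

Step 2 — sample covariance matrix, S[i,j] = (1/(n-1)) · Σ_k (x_{k,i} - mean_i) · (x_{k,j} - mean_j), divisor n-1 = 3:
  S[X,X] = ((1.25)·(1.25) + (1.25)·(1.25) + (0.25)·(0.25) + (-2.75)·(-2.75)) / 3 = 10.75/3 = 3.5833
  S[X,Y] = ((1.25)·(1.25) + (1.25)·(-2.75) + (0.25)·(-2.75) + (-2.75)·(4.25)) / 3 = -14.25/3 = -4.75
  S[Y,Y] = ((1.25)·(1.25) + (-2.75)·(-2.75) + (-2.75)·(-2.75) + (4.25)·(4.25)) / 3 = 34.75/3 = 11.5833
  S = [[3.5833, -4.75],
 [-4.75, 11.5833]].

Step 3 — invert S. det(S) = 3.5833·11.5833 - (-4.75)² = 18.9444.
  S^{-1} = (1/det) · [[d, -b], [-b, a]] = [[0.6114, 0.2507],
 [0.2507, 0.1891]].

Step 4 — quadratic form (x̄ - mu_0)^T · S^{-1} · (x̄ - mu_0):
  S^{-1} · (x̄ - mu_0) = (2.371, 1.2097),
  (x̄ - mu_0)^T · [...] = (2.75)·(2.371) + (2.75)·(1.2097) = 9.8468.

Step 5 — scale by n: T² = 4 · 9.8468 = 39.3871.

T² ≈ 39.3871


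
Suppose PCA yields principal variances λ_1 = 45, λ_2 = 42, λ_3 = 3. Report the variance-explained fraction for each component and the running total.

Step 1 — total variance = trace(Sigma) = Σ λ_i = 45 + 42 + 3 = 90.

Step 2 — fraction explained by component i = λ_i / Σ λ:
  PC1: 45/90 = 0.5
  PC2: 42/90 = 0.4667
  PC3: 3/90 = 0.0333

Step 3 — cumulative fraction after k components = (λ_1 + ... + λ_k) / Σ λ:
  k = 1: 45/90 = 0.5
  k = 2: (45 + 42)/90 = 87/90 = 0.9667
  k = 3: (45 + 42 + 3)/90 = 90/90 = 1

Summary (fraction, with percent):

explained: PC1 0.5 (50%), PC2 0.4667 (46.67%), PC3 0.0333 (3.33%);  cumulative: 0.5, 0.9667, 1


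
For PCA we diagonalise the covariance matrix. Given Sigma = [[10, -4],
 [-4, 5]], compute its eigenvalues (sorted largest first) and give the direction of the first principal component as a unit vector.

Step 1 — characteristic polynomial of 2×2 Sigma:
  det(Sigma - λI) = λ² - trace · λ + det = 0.
  trace = 10 + 5 = 15, det = 10·5 - (-4)² = 34.
Step 2 — discriminant:
  Δ = trace² - 4·det = 225 - 136 = 89.
Step 3 — eigenvalues:
  λ = (trace ± √Δ)/2 = (15 ± 9.434)/2,
  λ_1 = 12.217,  λ_2 = 2.783.

Step 4 — unit eigenvector for λ_1: solve (Sigma - λ_1 I)v = 0. First row:
  (10 - 12.217)·v_x + (-4)·v_y = 0, i.e. (-2.217)·v_x + (-4)·v_y = 0,
  so v ∝ (b, λ_1 - a) = (-4, 2.217); multiply by -1 so the first entry is positive: u = (4, -2.217).
  ||u|| = √((4)² + (-2.217)²) = √(20.915) ≈ 4.5733,
  v_1 = u/||u|| ≈ (0.8746, -0.4848) (||v_1|| = 1).

λ_1 = 12.217,  λ_2 = 2.783;  v_1 ≈ (0.8746, -0.4848)


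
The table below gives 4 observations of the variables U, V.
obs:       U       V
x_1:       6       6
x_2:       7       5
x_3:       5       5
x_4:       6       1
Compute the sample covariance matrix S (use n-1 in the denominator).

Step 1 — column means:
  mean(U) = (6 + 7 + 5 + 6) / 4 = 24/4 = 6
  mean(V) = (6 + 5 + 5 + 1) / 4 = 17/4 = 4.25

Step 2 — sample covariance S[i,j] = (1/(n-1)) · Σ_k (x_{k,i} - mean_i) · (x_{k,j} - mean_j), with n-1 = 3.
  S[U,U] = ((0)·(0) + (1)·(1) + (-1)·(-1) + (0)·(0)) / 3 = 2/3 = 0.6667
  S[U,V] = ((0)·(1.75) + (1)·(0.75) + (-1)·(0.75) + (0)·(-3.25)) / 3 = 0/3 = 0
  S[V,V] = ((1.75)·(1.75) + (0.75)·(0.75) + (0.75)·(0.75) + (-3.25)·(-3.25)) / 3 = 14.75/3 = 4.9167

S is symmetric (S[j,i] = S[i,j]). Assembling:

S = [[0.6667, 0],
 [0, 4.9167]]


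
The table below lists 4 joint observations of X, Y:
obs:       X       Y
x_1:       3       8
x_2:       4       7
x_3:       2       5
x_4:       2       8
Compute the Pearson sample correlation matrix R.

Step 1 — column means:
  mean(X) = (3 + 4 + 2 + 2) / 4 = 11/4 = 2.75
  mean(Y) = (8 + 7 + 5 + 8) / 4 = 28/4 = 7

Step 2 — sample variances and covariances s[i,j] = (1/(n-1)) · Σ_k (x_{k,i} - mean_i) · (x_{k,j} - mean_j), with n-1 = 3:
  s[X,X] = ((0.25)·(0.25) + (1.25)·(1.25) + (-0.75)·(-0.75) + (-0.75)·(-0.75)) / 3 = 2.75/3 = 0.9167
  s[X,Y] = ((0.25)·(1) + (1.25)·(0) + (-0.75)·(-2) + (-0.75)·(1)) / 3 = 1/3 = 0.3333
  s[Y,Y] = ((1)·(1) + (0)·(0) + (-2)·(-2) + (1)·(1)) / 3 = 6/3 = 2
  Sample standard deviations s_i = √(s[i,i]):
  s(X) = √(0.9167) = 0.9574
  s(Y) = √(2) = 1.4142

Step 3 — r_{ij} = s_{ij} / (s_i · s_j):
  r[X,X] = 1 (diagonal).
  r[X,Y] = 0.3333 / (0.9574 · 1.4142) = 0.3333 / 1.354 = 0.2462
  r[Y,Y] = 1 (diagonal).

R is symmetric with unit diagonal. Assembling:

R = [[1, 0.2462],
 [0.2462, 1]]


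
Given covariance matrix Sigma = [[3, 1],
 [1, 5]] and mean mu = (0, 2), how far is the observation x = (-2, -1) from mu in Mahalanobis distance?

Step 1 — centre the observation: (x - mu) = (-2, -3).

Step 2 — invert Sigma. det(Sigma) = 3·5 - (1)² = 14.
  Sigma^{-1} = (1/det) · [[d, -b], [-b, a]] = [[0.3571, -0.0714],
 [-0.0714, 0.2143]].

Step 3 — form the quadratic (x - mu)^T · Sigma^{-1} · (x - mu):
  Sigma^{-1} · (x - mu) = (-0.5, -0.5).
  (x - mu)^T · [Sigma^{-1} · (x - mu)] = (-2)·(-0.5) + (-3)·(-0.5) = 2.5.

Step 4 — take square root: d = √(2.5) ≈ 1.5811.

d(x, mu) = √(2.5) ≈ 1.5811


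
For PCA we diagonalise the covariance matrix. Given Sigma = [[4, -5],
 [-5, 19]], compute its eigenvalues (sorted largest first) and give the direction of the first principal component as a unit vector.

Step 1 — characteristic polynomial of 2×2 Sigma:
  det(Sigma - λI) = λ² - trace · λ + det = 0.
  trace = 4 + 19 = 23, det = 4·19 - (-5)² = 51.
Step 2 — discriminant:
  Δ = trace² - 4·det = 529 - 204 = 325.
Step 3 — eigenvalues:
  λ = (trace ± √Δ)/2 = (23 ± 18.0278)/2,
  λ_1 = 20.5139,  λ_2 = 2.4861.

Step 4 — unit eigenvector for λ_1: solve (Sigma - λ_1 I)v = 0. First row:
  (4 - 20.5139)·v_x + (-5)·v_y = 0, i.e. (-16.5139)·v_x + (-5)·v_y = 0,
  so v ∝ (b, λ_1 - a) = (-5, 16.5139); multiply by -1 so the first entry is positive: u = (5, -16.5139).
  ||u|| = √((5)² + (-16.5139)²) = √(297.7082) ≈ 17.2542,
  v_1 = u/||u|| ≈ (0.2898, -0.9571) (||v_1|| = 1).

λ_1 = 20.5139,  λ_2 = 2.4861;  v_1 ≈ (0.2898, -0.9571)
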